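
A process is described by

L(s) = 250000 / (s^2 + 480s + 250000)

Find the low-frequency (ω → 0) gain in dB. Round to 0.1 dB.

L(0) = 250000 / 250000 = 1
20 log₁₀(1) ≈ 0.00 dB

0.0 dB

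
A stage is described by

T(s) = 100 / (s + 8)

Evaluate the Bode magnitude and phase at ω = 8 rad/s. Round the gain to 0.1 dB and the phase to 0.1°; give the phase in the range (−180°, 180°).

18.9 dB, -45.0°

At s = jω = j8:
pole (s+8): 8 + j8 → |·| = √(8²+8²) = √128 ≈ 11.314, ∠ = arctan(8/8) ≈ 45.00°
|T| = 100 / 11.314 ≈ 8.8386
Gain = 20 log₁₀(8.8386) ≈ 18.93 dB
∠T = 0.00° − 45.00° = -45.00°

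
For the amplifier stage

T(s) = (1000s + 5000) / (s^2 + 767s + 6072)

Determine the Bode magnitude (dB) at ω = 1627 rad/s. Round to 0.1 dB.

Substitute s = j1627:
Numerator: 1000(j1627) + 5000 = 5000 + j1627000
Denominator: (j1627)^2 + 767(j1627) + 6072 = -2641057 + j1247909
|N| = √(5000² + 1627000²) ≈ 1.627e+06, ∠N ≈ 89.82°
|D| = √(2641057² + 1247909²) ≈ 2.921e+06, ∠D ≈ 154.71°
|T| = 1.627e+06 / 2.921e+06 ≈ 0.557
Gain = 20 log₁₀(0.557) ≈ -5.08 dB

-5.1 dB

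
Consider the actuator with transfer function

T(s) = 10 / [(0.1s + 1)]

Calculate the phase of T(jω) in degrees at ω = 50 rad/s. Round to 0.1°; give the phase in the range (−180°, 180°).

-78.7°

At ω = 50 rad/s:
pole (1 + j50·0.1) = 1 + j5 → |·| ≈ 5.099, ∠ ≈ 78.69°
∠T = (0°) − (78.69°) = -78.69°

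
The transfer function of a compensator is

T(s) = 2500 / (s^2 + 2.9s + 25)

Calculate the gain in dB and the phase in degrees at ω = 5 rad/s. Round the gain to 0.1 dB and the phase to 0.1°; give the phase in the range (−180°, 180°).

At s = jω = j5:
quadratic: (j5)² + 2.9·j5 + 25 = 0 + j14.5 → |·| ≈ 14.5, ∠ ≈ 90.00°
|T| = 2500 / 14.5 ≈ 172.41
Gain = 20 log₁₀(172.41) ≈ 44.73 dB
∠T = 0.00° − 90.00° = -90.00°

44.7 dB, -90.0°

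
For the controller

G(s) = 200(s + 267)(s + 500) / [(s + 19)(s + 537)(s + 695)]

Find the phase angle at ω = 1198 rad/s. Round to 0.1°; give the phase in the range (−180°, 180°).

At s = jω = j1198:
zero (s+267): 267 + j1198 → |·| = √(267²+1198²) = √1506493 ≈ 1227.4, ∠ = arctan(1198/267) ≈ 77.44°
zero (s+500): 500 + j1198 → |·| = √(500²+1198²) = √1685204 ≈ 1298.2, ∠ = arctan(1198/500) ≈ 67.35°
pole (s+19): 19 + j1198 → |·| = √(19²+1198²) = √1435565 ≈ 1198.2, ∠ = arctan(1198/19) ≈ 89.09°
pole (s+537): 537 + j1198 → |·| = √(537²+1198²) = √1723573 ≈ 1312.8, ∠ = arctan(1198/537) ≈ 65.86°
pole (s+695): 695 + j1198 → |·| = √(695²+1198²) = √1918229 ≈ 1385, ∠ = arctan(1198/695) ≈ 59.88°
∠G = 144.79° − 214.83° = -70.04°

-70.0°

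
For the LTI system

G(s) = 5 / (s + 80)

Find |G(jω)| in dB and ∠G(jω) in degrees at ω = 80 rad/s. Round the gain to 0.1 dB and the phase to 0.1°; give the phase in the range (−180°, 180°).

At s = jω = j80:
pole (s+80): 80 + j80 → |·| = √(80²+80²) = √12800 ≈ 113.14, ∠ = arctan(80/80) ≈ 45.00°
|G| = 5 / 113.14 ≈ 0.044193
Gain = 20 log₁₀(0.044193) ≈ -27.09 dB
∠G = 0.00° − 45.00° = -45.00°

-27.1 dB, -45.0°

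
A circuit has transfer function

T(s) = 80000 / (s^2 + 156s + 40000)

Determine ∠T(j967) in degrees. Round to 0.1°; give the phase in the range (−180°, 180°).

-170.4°

At s = jω = j967:
quadratic: (j967)² + 156·j967 + 40000 = -895089 + j150852 → |·| ≈ 9.0771e+05, ∠ ≈ 170.43°
∠T = 0.00° − 170.43° = -170.43°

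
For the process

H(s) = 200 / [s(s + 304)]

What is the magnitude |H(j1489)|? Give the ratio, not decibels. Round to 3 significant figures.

8.84e-05

At s = jω = j1489:
pole (s+304): 304 + j1489 → |·| = √(304²+1489²) = √2309537 ≈ 1519.7, ∠ = arctan(1489/304) ≈ 78.46°
pole at origin: |s| = 1489, ∠ = 90.00° (in denominator)
|H| = 200 / 2.2628e+06 ≈ 8.8386e-05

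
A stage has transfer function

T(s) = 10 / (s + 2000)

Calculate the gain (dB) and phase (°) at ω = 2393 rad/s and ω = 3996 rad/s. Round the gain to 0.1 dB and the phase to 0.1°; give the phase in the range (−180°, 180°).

ω = 2393: -49.9 dB, -50.1°; ω = 3996: -53.0 dB, -63.4°

Substitute s = j2393:
Numerator: 10 = 10 + j0
Denominator: (j2393) + 2000 = 2000 + j2393
|N| = √(10² + 0²) ≈ 10, ∠N ≈ 0.00°
|D| = √(2000² + 2393²) ≈ 3118.7, ∠D ≈ 50.11°
|T| = 10 / 3118.7 ≈ 0.0032065
Gain = 20 log₁₀(0.0032065) ≈ -49.88 dB
∠T = 0.00° − 50.11° = -50.11°

Substitute s = j3996:
Numerator: 10 = 10 + j0
Denominator: (j3996) + 2000 = 2000 + j3996
|N| = √(10² + 0²) ≈ 10, ∠N ≈ 0.00°
|D| = √(2000² + 3996²) ≈ 4468.6, ∠D ≈ 63.41°
|T| = 10 / 4468.6 ≈ 0.0022378
Gain = 20 log₁₀(0.0022378) ≈ -53.00 dB
∠T = 0.00° − 63.41° = -63.41°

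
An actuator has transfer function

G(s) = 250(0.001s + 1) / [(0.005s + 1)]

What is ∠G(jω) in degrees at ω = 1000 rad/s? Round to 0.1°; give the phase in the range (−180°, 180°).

-33.7°

At ω = 1000 rad/s:
zero (1 + j1000·0.001) = 1 + j1 → |·| ≈ 1.4142, ∠ ≈ 45.00°
pole (1 + j1000·0.005) = 1 + j5 → |·| ≈ 5.099, ∠ ≈ 78.69°
∠G = (45.00°) − (78.69°) = -33.69°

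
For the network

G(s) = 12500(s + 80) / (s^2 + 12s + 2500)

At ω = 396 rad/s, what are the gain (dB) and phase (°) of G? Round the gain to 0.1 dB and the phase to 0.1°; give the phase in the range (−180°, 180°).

At s = jω = j396:
zero (s+80): 80 + j396 → |·| = √(80²+396²) = √163216 ≈ 404, ∠ = arctan(396/80) ≈ 78.58°
quadratic: (j396)² + 12·j396 + 2500 = -154316 + j4752 → |·| ≈ 1.5439e+05, ∠ ≈ 178.24°
|G| = 12500 · 404 / 1.5439e+05 ≈ 32.709
Gain = 20 log₁₀(32.709) ≈ 30.29 dB
∠G = 78.58° − 178.24° = -99.66°

30.3 dB, -99.7°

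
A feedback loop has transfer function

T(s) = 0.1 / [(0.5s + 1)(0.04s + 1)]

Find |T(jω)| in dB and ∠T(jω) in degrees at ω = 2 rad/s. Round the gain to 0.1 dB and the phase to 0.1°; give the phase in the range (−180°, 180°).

At ω = 2 rad/s:
pole (1 + j2·0.5) = 1 + j1 → |·| ≈ 1.4142, ∠ ≈ 45.00°
pole (1 + j2·0.04) = 1 + j0.08 → |·| ≈ 1.0032, ∠ ≈ 4.57°
|T| = 0.1 · 1 / (1.4142 · 1.0032) ≈ 0.070486
Gain = 20 log₁₀(0.070486) ≈ -23.04 dB
∠T = (0°) − (45.00° + 4.57°) = -49.57°

-23.0 dB, -49.6°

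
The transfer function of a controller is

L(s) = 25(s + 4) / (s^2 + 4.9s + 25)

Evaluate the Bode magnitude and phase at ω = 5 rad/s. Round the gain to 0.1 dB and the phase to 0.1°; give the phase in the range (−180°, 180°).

At s = jω = j5:
zero (s+4): 4 + j5 → |·| = √(4²+5²) = √41 ≈ 6.4031, ∠ = arctan(5/4) ≈ 51.34°
quadratic: (j5)² + 4.9·j5 + 25 = 0 + j24.5 → |·| ≈ 24.5, ∠ ≈ 90.00°
|L| = 25 · 6.4031 / 24.5 ≈ 6.5338
Gain = 20 log₁₀(6.5338) ≈ 16.30 dB
∠L = 51.34° − 90.00° = -38.66°

16.3 dB, -38.7°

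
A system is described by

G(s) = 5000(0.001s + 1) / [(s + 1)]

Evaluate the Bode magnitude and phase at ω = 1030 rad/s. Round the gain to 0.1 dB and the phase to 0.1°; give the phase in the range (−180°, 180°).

At ω = 1030 rad/s:
zero (1 + j1030·0.001) = 1 + j1.03 → |·| ≈ 1.4356, ∠ ≈ 45.85°
pole (1 + j1030·1) = 1 + j1030 → |·| ≈ 1030, ∠ ≈ 89.94°
|G| = 5000 · 1.4356 / (1030) ≈ 6.9689
Gain = 20 log₁₀(6.9689) ≈ 16.86 dB
∠G = (45.85°) − (89.94°) = -44.09°

16.9 dB, -44.1°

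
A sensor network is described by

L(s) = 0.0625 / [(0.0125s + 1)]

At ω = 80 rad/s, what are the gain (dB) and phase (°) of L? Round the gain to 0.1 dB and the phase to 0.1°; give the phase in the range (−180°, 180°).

-27.1 dB, -45.0°

At ω = 80 rad/s:
pole (1 + j80·0.0125) = 1 + j1 → |·| ≈ 1.4142, ∠ ≈ 45.00°
|L| = 0.0625 · 1 / (1.4142) ≈ 0.044195
Gain = 20 log₁₀(0.044195) ≈ -27.09 dB
∠L = (0°) − (45.00°) = -45.00°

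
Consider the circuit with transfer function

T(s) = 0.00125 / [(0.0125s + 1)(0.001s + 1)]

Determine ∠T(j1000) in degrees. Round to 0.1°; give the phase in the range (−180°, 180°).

-130.4°

At ω = 1000 rad/s:
pole (1 + j1000·0.0125) = 1 + j12.5 → |·| ≈ 12.54, ∠ ≈ 85.43°
pole (1 + j1000·0.001) = 1 + j1 → |·| ≈ 1.4142, ∠ ≈ 45.00°
∠T = (0°) − (85.43° + 45.00°) = -130.43°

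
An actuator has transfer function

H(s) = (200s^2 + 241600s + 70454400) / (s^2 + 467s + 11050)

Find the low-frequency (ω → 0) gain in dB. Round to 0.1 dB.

76.1 dB

H(0) = 70454400 / 11050 ≈ 6376
20 log₁₀(6376) ≈ 76.09 dB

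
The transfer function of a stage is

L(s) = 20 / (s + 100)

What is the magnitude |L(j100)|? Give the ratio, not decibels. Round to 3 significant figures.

0.141

Substitute s = j100:
Numerator: 20 = 20 + j0
Denominator: (j100) + 100 = 100 + j100
|N| = √(20² + 0²) ≈ 20, ∠N ≈ 0.00°
|D| = √(100² + 100²) ≈ 141.42, ∠D ≈ 45.00°
|L| = 20 / 141.42 ≈ 0.14142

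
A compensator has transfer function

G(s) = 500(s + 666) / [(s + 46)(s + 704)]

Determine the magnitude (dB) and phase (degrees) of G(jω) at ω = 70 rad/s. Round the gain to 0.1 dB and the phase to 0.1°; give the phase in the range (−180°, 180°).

At s = jω = j70:
zero (s+666): 666 + j70 → |·| = √(666²+70²) = √448456 ≈ 669.67, ∠ = arctan(70/666) ≈ 6.00°
pole (s+46): 46 + j70 → |·| = √(46²+70²) = √7016 ≈ 83.762, ∠ = arctan(70/46) ≈ 56.69°
pole (s+704): 704 + j70 → |·| = √(704²+70²) = √500516 ≈ 707.47, ∠ = arctan(70/704) ≈ 5.68°
|G| = 500 · 669.67 / 59259 ≈ 5.6504
Gain = 20 log₁₀(5.6504) ≈ 15.04 dB
∠G = 6.00° − 62.37° = -56.37°

15.0 dB, -56.4°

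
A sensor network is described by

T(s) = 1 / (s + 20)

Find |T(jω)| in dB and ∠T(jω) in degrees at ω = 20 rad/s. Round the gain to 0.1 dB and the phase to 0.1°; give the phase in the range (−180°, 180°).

At s = jω = j20:
pole (s+20): 20 + j20 → |·| = √(20²+20²) = √800 ≈ 28.284, ∠ = arctan(20/20) ≈ 45.00°
|T| = 1 / 28.284 ≈ 0.035356
Gain = 20 log₁₀(0.035356) ≈ -29.03 dB
∠T = 0.00° − 45.00° = -45.00°

-29.0 dB, -45.0°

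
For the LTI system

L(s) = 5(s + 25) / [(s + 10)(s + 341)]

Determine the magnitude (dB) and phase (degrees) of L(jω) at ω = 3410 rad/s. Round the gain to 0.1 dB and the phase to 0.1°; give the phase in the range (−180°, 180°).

-56.7 dB, -84.5°

At s = jω = j3410:
zero (s+25): 25 + j3410 → |·| = √(25²+3410²) = √11628725 ≈ 3410.1, ∠ = arctan(3410/25) ≈ 89.58°
pole (s+10): 10 + j3410 → |·| = √(10²+3410²) = √11628200 ≈ 3410, ∠ = arctan(3410/10) ≈ 89.83°
pole (s+341): 341 + j3410 → |·| = √(341²+3410²) = √11744381 ≈ 3427, ∠ = arctan(3410/341) ≈ 84.29°
|L| = 5 · 3410.1 / 1.1686e+07 ≈ 0.0014591
Gain = 20 log₁₀(0.0014591) ≈ -56.72 dB
∠L = 89.58° − 174.12° = -84.54°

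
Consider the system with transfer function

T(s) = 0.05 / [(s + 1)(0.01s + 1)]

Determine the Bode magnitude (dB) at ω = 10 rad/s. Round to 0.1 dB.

At ω = 10 rad/s:
pole (1 + j10·1) = 1 + j10 → |·| ≈ 10.05, ∠ ≈ 84.29°
pole (1 + j10·0.01) = 1 + j0.1 → |·| ≈ 1.005, ∠ ≈ 5.71°
|T| = 0.05 · 1 / (10.05 · 1.005) ≈ 0.0049504
Gain = 20 log₁₀(0.0049504) ≈ -46.11 dB

-46.1 dB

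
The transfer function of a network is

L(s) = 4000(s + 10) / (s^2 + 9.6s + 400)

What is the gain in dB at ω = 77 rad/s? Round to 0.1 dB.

At s = jω = j77:
zero (s+10): 10 + j77 → |·| = √(10²+77²) = √6029 ≈ 77.647, ∠ = arctan(77/10) ≈ 82.60°
quadratic: (j77)² + 9.6·j77 + 400 = -5529 + j739.2 → |·| ≈ 5578.2, ∠ ≈ 172.38°
|L| = 4000 · 77.647 / 5578.2 ≈ 55.679
Gain = 20 log₁₀(55.679) ≈ 34.91 dB

34.9 dB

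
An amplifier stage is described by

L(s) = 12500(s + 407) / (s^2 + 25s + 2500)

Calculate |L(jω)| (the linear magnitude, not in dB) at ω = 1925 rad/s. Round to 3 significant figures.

6.64

At s = jω = j1925:
zero (s+407): 407 + j1925 → |·| = √(407²+1925²) = √3871274 ≈ 1967.6, ∠ = arctan(1925/407) ≈ 78.06°
quadratic: (j1925)² + 25·j1925 + 2500 = -3703125 + j48125 → |·| ≈ 3.7034e+06, ∠ ≈ 179.26°
|L| = 12500 · 1967.6 / 3.7034e+06 ≈ 6.6412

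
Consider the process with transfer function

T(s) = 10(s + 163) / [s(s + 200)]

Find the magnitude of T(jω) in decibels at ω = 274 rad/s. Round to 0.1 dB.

At s = jω = j274:
zero (s+163): 163 + j274 → |·| = √(163²+274²) = √101645 ≈ 318.82, ∠ = arctan(274/163) ≈ 59.25°
pole (s+200): 200 + j274 → |·| = √(200²+274²) = √115076 ≈ 339.23, ∠ = arctan(274/200) ≈ 53.87°
pole at origin: |s| = 274, ∠ = 90.00° (in denominator)
|T| = 10 · 318.82 / 92949 ≈ 0.034301
Gain = 20 log₁₀(0.034301) ≈ -29.29 dB

-29.3 dB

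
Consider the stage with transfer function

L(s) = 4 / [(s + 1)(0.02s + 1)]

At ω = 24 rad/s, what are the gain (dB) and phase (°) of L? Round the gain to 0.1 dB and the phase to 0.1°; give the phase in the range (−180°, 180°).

At ω = 24 rad/s:
pole (1 + j24·1) = 1 + j24 → |·| ≈ 24.021, ∠ ≈ 87.61°
pole (1 + j24·0.02) = 1 + j0.48 → |·| ≈ 1.1092, ∠ ≈ 25.64°
|L| = 4 · 1 / (24.021 · 1.1092) ≈ 0.15013
Gain = 20 log₁₀(0.15013) ≈ -16.47 dB
∠L = (0°) − (87.61° + 25.64°) = -113.25°

-16.5 dB, -113.3°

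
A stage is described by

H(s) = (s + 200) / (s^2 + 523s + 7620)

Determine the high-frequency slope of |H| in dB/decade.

-20 dB/decade

Each pole contributes −20 dB/decade at high frequency; each zero contributes +20 dB/decade.
Net: 1 zero(s) − 2 pole(s) → -20 dB/decade.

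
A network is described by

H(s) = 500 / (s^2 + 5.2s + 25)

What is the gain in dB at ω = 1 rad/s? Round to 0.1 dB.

At s = jω = j1:
quadratic: (j1)² + 5.2·j1 + 25 = 24 + j5.2 → |·| ≈ 24.557, ∠ ≈ 12.23°
|H| = 500 / 24.557 ≈ 20.361
Gain = 20 log₁₀(20.361) ≈ 26.18 dB

26.2 dB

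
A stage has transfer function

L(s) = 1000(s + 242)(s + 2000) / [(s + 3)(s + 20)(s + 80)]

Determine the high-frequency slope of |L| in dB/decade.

Each pole contributes −20 dB/decade at high frequency; each zero contributes +20 dB/decade.
Net: 2 zero(s) − 3 pole(s) → -20 dB/decade.

-20 dB/decade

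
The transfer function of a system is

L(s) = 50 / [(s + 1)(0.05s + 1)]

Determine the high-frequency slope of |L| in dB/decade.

-40 dB/decade

Each pole contributes −20 dB/decade at high frequency; each zero contributes +20 dB/decade.
Net: 0 zero(s) − 2 pole(s) → -40 dB/decade.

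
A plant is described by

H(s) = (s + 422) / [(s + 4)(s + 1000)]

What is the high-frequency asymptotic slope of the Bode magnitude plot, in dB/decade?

-20 dB/decade

Each pole contributes −20 dB/decade at high frequency; each zero contributes +20 dB/decade.
Net: 1 zero(s) − 2 pole(s) → -20 dB/decade.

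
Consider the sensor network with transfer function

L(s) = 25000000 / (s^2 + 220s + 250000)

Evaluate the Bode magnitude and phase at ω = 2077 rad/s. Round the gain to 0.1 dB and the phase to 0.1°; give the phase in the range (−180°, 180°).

15.7 dB, -173.6°

At s = jω = j2077:
quadratic: (j2077)² + 220·j2077 + 250000 = -4063929 + j456940 → |·| ≈ 4.0895e+06, ∠ ≈ 173.58°
|L| = 25000000 / 4.0895e+06 ≈ 6.1132
Gain = 20 log₁₀(6.1132) ≈ 15.73 dB
∠L = 0.00° − 173.58° = -173.58°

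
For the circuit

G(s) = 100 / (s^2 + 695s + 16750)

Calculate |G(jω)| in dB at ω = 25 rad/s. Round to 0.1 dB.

-47.5 dB

Substitute s = j25:
Numerator: 100 = 100 + j0
Denominator: (j25)^2 + 695(j25) + 16750 = 16125 + j17375
|N| = √(100² + 0²) ≈ 100, ∠N ≈ 0.00°
|D| = √(16125² + 17375²) ≈ 23705, ∠D ≈ 47.14°
|G| = 100 / 23705 ≈ 0.0042185
Gain = 20 log₁₀(0.0042185) ≈ -47.50 dB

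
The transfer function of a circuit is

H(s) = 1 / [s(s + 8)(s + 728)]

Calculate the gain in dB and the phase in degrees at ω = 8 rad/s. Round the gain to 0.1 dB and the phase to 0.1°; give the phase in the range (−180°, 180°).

-96.4 dB, -135.6°

At s = jω = j8:
pole (s+8): 8 + j8 → |·| = √(8²+8²) = √128 ≈ 11.314, ∠ = arctan(8/8) ≈ 45.00°
pole (s+728): 728 + j8 → |·| = √(728²+8²) = √530048 ≈ 728.04, ∠ = arctan(8/728) ≈ 0.63°
pole at origin: |s| = 8, ∠ = 90.00° (in denominator)
|H| = 1 / 65896 ≈ 1.5175e-05
Gain = 20 log₁₀(1.5175e-05) ≈ -96.38 dB
∠H = 0.00° − 135.63° = -135.63°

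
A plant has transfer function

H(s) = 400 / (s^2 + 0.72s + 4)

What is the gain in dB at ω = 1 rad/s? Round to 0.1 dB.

At s = jω = j1:
quadratic: (j1)² + 0.72·j1 + 4 = 3 + j0.72 → |·| ≈ 3.0852, ∠ ≈ 13.50°
|H| = 400 / 3.0852 ≈ 129.65
Gain = 20 log₁₀(129.65) ≈ 42.26 dB

42.3 dB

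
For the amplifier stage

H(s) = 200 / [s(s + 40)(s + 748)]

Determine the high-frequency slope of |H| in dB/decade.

-60 dB/decade

Each pole contributes −20 dB/decade at high frequency; each zero contributes +20 dB/decade.
Net: 0 zero(s) − 3 pole(s) → -60 dB/decade.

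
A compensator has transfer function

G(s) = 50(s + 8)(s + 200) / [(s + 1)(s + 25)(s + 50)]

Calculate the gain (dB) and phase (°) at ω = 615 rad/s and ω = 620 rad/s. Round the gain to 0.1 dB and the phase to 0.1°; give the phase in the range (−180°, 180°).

At s = jω = j615:
zero (s+8): 8 + j615 → |·| = √(8²+615²) = √378289 ≈ 615.05, ∠ = arctan(615/8) ≈ 89.25°
zero (s+200): 200 + j615 → |·| = √(200²+615²) = √418225 ≈ 646.7, ∠ = arctan(615/200) ≈ 71.99°
pole (s+1): 1 + j615 → |·| = √(1²+615²) = √378226 ≈ 615, ∠ = arctan(615/1) ≈ 89.91°
pole (s+25): 25 + j615 → |·| = √(25²+615²) = √378850 ≈ 615.51, ∠ = arctan(615/25) ≈ 87.67°
pole (s+50): 50 + j615 → |·| = √(50²+615²) = √380725 ≈ 617.03, ∠ = arctan(615/50) ≈ 85.35°
|G| = 50 · 3.9775e+05 / 2.3357e+08 ≈ 0.085146
Gain = 20 log₁₀(0.085146) ≈ -21.40 dB
∠G = 161.24° − 262.93° = -101.69°

At s = jω = j620:
zero (s+8): 8 + j620 → |·| = √(8²+620²) = √384464 ≈ 620.05, ∠ = arctan(620/8) ≈ 89.26°
zero (s+200): 200 + j620 → |·| = √(200²+620²) = √424400 ≈ 651.46, ∠ = arctan(620/200) ≈ 72.12°
pole (s+1): 1 + j620 → |·| = √(1²+620²) = √384401 ≈ 620, ∠ = arctan(620/1) ≈ 89.91°
pole (s+25): 25 + j620 → |·| = √(25²+620²) = √385025 ≈ 620.5, ∠ = arctan(620/25) ≈ 87.69°
pole (s+50): 50 + j620 → |·| = √(50²+620²) = √386900 ≈ 622.01, ∠ = arctan(620/50) ≈ 85.39°
|G| = 50 · 4.0394e+05 / 2.3929e+08 ≈ 0.084404
Gain = 20 log₁₀(0.084404) ≈ -21.47 dB
∠G = 161.38° − 262.99° = -101.61°

ω = 615: -21.4 dB, -101.7°; ω = 620: -21.5 dB, -101.6°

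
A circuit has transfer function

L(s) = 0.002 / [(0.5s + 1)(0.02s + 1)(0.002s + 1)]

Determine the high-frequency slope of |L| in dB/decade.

-60 dB/decade

Each pole contributes −20 dB/decade at high frequency; each zero contributes +20 dB/decade.
Net: 0 zero(s) − 3 pole(s) → -60 dB/decade.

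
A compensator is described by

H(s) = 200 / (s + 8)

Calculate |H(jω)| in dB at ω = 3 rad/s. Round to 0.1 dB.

At s = jω = j3:
pole (s+8): 8 + j3 → |·| = √(8²+3²) = √73 ≈ 8.544, ∠ = arctan(3/8) ≈ 20.56°
|H| = 200 / 8.544 ≈ 23.408
Gain = 20 log₁₀(23.408) ≈ 27.39 dB

27.4 dB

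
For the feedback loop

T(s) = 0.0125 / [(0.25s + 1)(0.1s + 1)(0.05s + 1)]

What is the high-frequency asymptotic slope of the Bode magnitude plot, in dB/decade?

Each pole contributes −20 dB/decade at high frequency; each zero contributes +20 dB/decade.
Net: 0 zero(s) − 3 pole(s) → -60 dB/decade.

-60 dB/decade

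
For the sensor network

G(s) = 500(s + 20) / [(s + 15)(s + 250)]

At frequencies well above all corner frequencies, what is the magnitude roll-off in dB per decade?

-20 dB/decade

Each pole contributes −20 dB/decade at high frequency; each zero contributes +20 dB/decade.
Net: 1 zero(s) − 2 pole(s) → -20 dB/decade.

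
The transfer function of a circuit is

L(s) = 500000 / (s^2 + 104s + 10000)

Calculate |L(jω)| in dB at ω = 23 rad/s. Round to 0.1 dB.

At s = jω = j23:
quadratic: (j23)² + 104·j23 + 10000 = 9471 + j2392 → |·| ≈ 9768.4, ∠ ≈ 14.17°
|L| = 500000 / 9768.4 ≈ 51.185
Gain = 20 log₁₀(51.185) ≈ 34.18 dB

34.2 dB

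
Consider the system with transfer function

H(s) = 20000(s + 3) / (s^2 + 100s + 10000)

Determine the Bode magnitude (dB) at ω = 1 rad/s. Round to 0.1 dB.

At s = jω = j1:
zero (s+3): 3 + j1 → |·| = √(3²+1²) = √10 ≈ 3.1623, ∠ = arctan(1/3) ≈ 18.43°
quadratic: (j1)² + 100·j1 + 10000 = 9999 + j100 → |·| ≈ 9999.5, ∠ ≈ 0.57°
|H| = 20000 · 3.1623 / 9999.5 ≈ 6.3249
Gain = 20 log₁₀(6.3249) ≈ 16.02 dB

16.0 dB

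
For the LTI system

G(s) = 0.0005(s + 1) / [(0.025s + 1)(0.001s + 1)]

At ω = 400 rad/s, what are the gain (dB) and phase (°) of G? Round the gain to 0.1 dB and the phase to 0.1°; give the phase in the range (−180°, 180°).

-34.7 dB, -16.2°

At ω = 400 rad/s:
zero (1 + j400·1) = 1 + j400 → |·| ≈ 400, ∠ ≈ 89.86°
pole (1 + j400·0.025) = 1 + j10 → |·| ≈ 10.05, ∠ ≈ 84.29°
pole (1 + j400·0.001) = 1 + j0.4 → |·| ≈ 1.077, ∠ ≈ 21.80°
|G| = 0.0005 · 400 / (10.05 · 1.077) ≈ 0.018478
Gain = 20 log₁₀(0.018478) ≈ -34.67 dB
∠G = (89.86°) − (84.29° + 21.80°) = -16.23°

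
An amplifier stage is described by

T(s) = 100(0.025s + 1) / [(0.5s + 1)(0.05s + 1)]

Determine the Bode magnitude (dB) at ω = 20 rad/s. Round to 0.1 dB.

At ω = 20 rad/s:
zero (1 + j20·0.025) = 1 + j0.5 → |·| ≈ 1.118, ∠ ≈ 26.57°
pole (1 + j20·0.5) = 1 + j10 → |·| ≈ 10.05, ∠ ≈ 84.29°
pole (1 + j20·0.05) = 1 + j1 → |·| ≈ 1.4142, ∠ ≈ 45.00°
|T| = 100 · 1.118 / (10.05 · 1.4142) ≈ 7.8662
Gain = 20 log₁₀(7.8662) ≈ 17.92 dB

17.9 dB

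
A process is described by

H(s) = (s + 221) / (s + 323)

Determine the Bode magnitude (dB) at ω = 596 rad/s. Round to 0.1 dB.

-0.6 dB

At s = jω = j596:
zero (s+221): 221 + j596 → |·| = √(221²+596²) = √404057 ≈ 635.65, ∠ = arctan(596/221) ≈ 69.65°
pole (s+323): 323 + j596 → |·| = √(323²+596²) = √459545 ≈ 677.9, ∠ = arctan(596/323) ≈ 61.54°
|H| = 1 · 635.65 / 677.9 ≈ 0.93768
Gain = 20 log₁₀(0.93768) ≈ -0.56 dB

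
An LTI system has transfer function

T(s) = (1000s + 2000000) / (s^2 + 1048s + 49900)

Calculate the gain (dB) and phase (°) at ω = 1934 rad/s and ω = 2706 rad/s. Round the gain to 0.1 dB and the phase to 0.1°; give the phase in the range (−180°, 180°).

Substitute s = j1934:
Numerator: 1000(j1934) + 2000000 = 2000000 + j1934000
Denominator: (j1934)^2 + 1048(j1934) + 49900 = -3690456 + j2026832
|N| = √(2000000² + 1934000²) ≈ 2.7821e+06, ∠N ≈ 44.04°
|D| = √(3690456² + 2026832²) ≈ 4.2104e+06, ∠D ≈ 151.22°
|T| = 2.7821e+06 / 4.2104e+06 ≈ 0.66077
Gain = 20 log₁₀(0.66077) ≈ -3.60 dB
∠T = 44.04° − 151.22° = -107.18°

Substitute s = j2706:
Numerator: 1000(j2706) + 2000000 = 2000000 + j2706000
Denominator: (j2706)^2 + 1048(j2706) + 49900 = -7272536 + j2835888
|N| = √(2000000² + 2706000²) ≈ 3.3649e+06, ∠N ≈ 53.53°
|D| = √(7272536² + 2835888²) ≈ 7.8059e+06, ∠D ≈ 158.70°
|T| = 3.3649e+06 / 7.8059e+06 ≈ 0.43107
Gain = 20 log₁₀(0.43107) ≈ -7.31 dB
∠T = 53.53° − 158.70° = -105.17°

ω = 1934: -3.6 dB, -107.2°; ω = 2706: -7.3 dB, -105.2°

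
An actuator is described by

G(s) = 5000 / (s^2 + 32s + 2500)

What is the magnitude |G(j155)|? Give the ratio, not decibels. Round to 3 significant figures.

0.226

At s = jω = j155:
quadratic: (j155)² + 32·j155 + 2500 = -21525 + j4960 → |·| ≈ 22089, ∠ ≈ 167.02°
|G| = 5000 / 22089 ≈ 0.22636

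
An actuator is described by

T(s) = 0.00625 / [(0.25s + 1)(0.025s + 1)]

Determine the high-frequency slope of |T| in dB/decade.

Each pole contributes −20 dB/decade at high frequency; each zero contributes +20 dB/decade.
Net: 0 zero(s) − 2 pole(s) → -40 dB/decade.

-40 dB/decade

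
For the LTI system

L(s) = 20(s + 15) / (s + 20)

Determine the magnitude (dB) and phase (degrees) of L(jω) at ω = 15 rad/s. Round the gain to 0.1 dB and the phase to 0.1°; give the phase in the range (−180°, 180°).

24.6 dB, 8.1°

At s = jω = j15:
zero (s+15): 15 + j15 → |·| = √(15²+15²) = √450 ≈ 21.213, ∠ = arctan(15/15) ≈ 45.00°
pole (s+20): 20 + j15 → |·| = √(20²+15²) = √625 ≈ 25, ∠ = arctan(15/20) ≈ 36.87°
|L| = 20 · 21.213 / 25 ≈ 16.97
Gain = 20 log₁₀(16.97) ≈ 24.59 dB
∠L = 45.00° − 36.87° = 8.13°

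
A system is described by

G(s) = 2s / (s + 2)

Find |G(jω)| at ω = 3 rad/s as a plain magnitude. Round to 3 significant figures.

1.66

At s = jω = j3:
zero at origin: s = j3 → |·| = 3, ∠ = 90.00°
pole (s+2): 2 + j3 → |·| = √(2²+3²) = √13 ≈ 3.6056, ∠ = arctan(3/2) ≈ 56.31°
|G| = 2 · 3 / 3.6056 ≈ 1.6641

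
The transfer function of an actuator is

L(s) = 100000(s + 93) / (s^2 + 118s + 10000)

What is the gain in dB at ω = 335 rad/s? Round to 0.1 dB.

50.0 dB

At s = jω = j335:
zero (s+93): 93 + j335 → |·| = √(93²+335²) = √120874 ≈ 347.67, ∠ = arctan(335/93) ≈ 74.48°
quadratic: (j335)² + 118·j335 + 10000 = -102225 + j39530 → |·| ≈ 1.096e+05, ∠ ≈ 158.86°
|L| = 100000 · 347.67 / 1.096e+05 ≈ 317.22
Gain = 20 log₁₀(317.22) ≈ 50.03 dB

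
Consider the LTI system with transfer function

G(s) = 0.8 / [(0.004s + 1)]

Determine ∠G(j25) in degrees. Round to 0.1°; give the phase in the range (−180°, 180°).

At ω = 25 rad/s:
pole (1 + j25·0.004) = 1 + j0.1 → |·| ≈ 1.005, ∠ ≈ 5.71°
∠G = (0°) − (5.71°) = -5.71°

-5.7°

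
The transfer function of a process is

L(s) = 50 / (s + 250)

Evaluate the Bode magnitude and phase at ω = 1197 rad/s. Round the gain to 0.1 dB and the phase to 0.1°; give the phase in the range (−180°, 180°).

-27.8 dB, -78.2°

Substitute s = j1197:
Numerator: 50 = 50 + j0
Denominator: (j1197) + 250 = 250 + j1197
|N| = √(50² + 0²) ≈ 50, ∠N ≈ 0.00°
|D| = √(250² + 1197²) ≈ 1222.8, ∠D ≈ 78.20°
|L| = 50 / 1222.8 ≈ 0.04089
Gain = 20 log₁₀(0.04089) ≈ -27.77 dB
∠L = 0.00° − 78.20° = -78.20°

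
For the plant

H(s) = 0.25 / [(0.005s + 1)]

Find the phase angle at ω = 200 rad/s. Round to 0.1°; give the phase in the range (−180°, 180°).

At ω = 200 rad/s:
pole (1 + j200·0.005) = 1 + j1 → |·| ≈ 1.4142, ∠ ≈ 45.00°
∠H = (0°) − (45.00°) = -45.00°

-45.0°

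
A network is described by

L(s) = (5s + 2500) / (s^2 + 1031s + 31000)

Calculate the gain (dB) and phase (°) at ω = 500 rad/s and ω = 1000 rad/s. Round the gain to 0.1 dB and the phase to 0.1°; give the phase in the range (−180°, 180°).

ω = 500: -44.0 dB, -68.0°; ω = 1000: -48.1 dB, -69.8°

Substitute s = j500:
Numerator: 5(j500) + 2500 = 2500 + j2500
Denominator: (j500)^2 + 1031(j500) + 31000 = -219000 + j515500
|N| = √(2500² + 2500²) ≈ 3535.5, ∠N ≈ 45.00°
|D| = √(219000² + 515500²) ≈ 5.6009e+05, ∠D ≈ 113.02°
|L| = 3535.5 / 5.6009e+05 ≈ 0.0063124
Gain = 20 log₁₀(0.0063124) ≈ -44.00 dB
∠L = 45.00° − 113.02° = -68.02°

Substitute s = j1000:
Numerator: 5(j1000) + 2500 = 2500 + j5000
Denominator: (j1000)^2 + 1031(j1000) + 31000 = -969000 + j1031000
|N| = √(2500² + 5000²) ≈ 5590.2, ∠N ≈ 63.43°
|D| = √(969000² + 1031000²) ≈ 1.4149e+06, ∠D ≈ 133.22°
|L| = 5590.2 / 1.4149e+06 ≈ 0.003951
Gain = 20 log₁₀(0.003951) ≈ -48.07 dB
∠L = 63.43° − 133.22° = -69.79°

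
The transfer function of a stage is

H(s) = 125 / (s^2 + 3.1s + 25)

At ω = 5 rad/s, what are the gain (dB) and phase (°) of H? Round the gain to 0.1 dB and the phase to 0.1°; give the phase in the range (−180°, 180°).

At s = jω = j5:
quadratic: (j5)² + 3.1·j5 + 25 = 0 + j15.5 → |·| ≈ 15.5, ∠ ≈ 90.00°
|H| = 125 / 15.5 ≈ 8.0645
Gain = 20 log₁₀(8.0645) ≈ 18.13 dB
∠H = 0.00° − 90.00° = -90.00°

18.1 dB, -90.0°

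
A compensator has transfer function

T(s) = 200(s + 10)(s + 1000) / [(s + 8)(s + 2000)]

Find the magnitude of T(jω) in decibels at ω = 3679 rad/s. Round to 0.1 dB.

At s = jω = j3679:
zero (s+10): 10 + j3679 → |·| = √(10²+3679²) = √13535141 ≈ 3679, ∠ = arctan(3679/10) ≈ 89.84°
zero (s+1000): 1000 + j3679 → |·| = √(1000²+3679²) = √14535041 ≈ 3812.5, ∠ = arctan(3679/1000) ≈ 74.79°
pole (s+8): 8 + j3679 → |·| = √(8²+3679²) = √13535105 ≈ 3679, ∠ = arctan(3679/8) ≈ 89.88°
pole (s+2000): 2000 + j3679 → |·| = √(2000²+3679²) = √17535041 ≈ 4187.5, ∠ = arctan(3679/2000) ≈ 61.47°
|T| = 200 · 1.4026e+07 / 1.5406e+07 ≈ 182.08
Gain = 20 log₁₀(182.08) ≈ 45.21 dB

45.2 dB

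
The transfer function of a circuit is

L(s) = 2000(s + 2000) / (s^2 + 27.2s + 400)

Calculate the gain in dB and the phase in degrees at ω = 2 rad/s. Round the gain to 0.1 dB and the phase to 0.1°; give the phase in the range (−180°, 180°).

At s = jω = j2:
zero (s+2000): 2000 + j2 → |·| = √(2000²+2²) = √4000004 ≈ 2000, ∠ = arctan(2/2000) ≈ 0.06°
quadratic: (j2)² + 27.2·j2 + 400 = 396 + j54.4 → |·| ≈ 399.72, ∠ ≈ 7.82°
|L| = 2000 · 2000 / 399.72 ≈ 10007
Gain = 20 log₁₀(10007) ≈ 80.01 dB
∠L = 0.06° − 7.82° = -7.76°

80.0 dB, -7.8°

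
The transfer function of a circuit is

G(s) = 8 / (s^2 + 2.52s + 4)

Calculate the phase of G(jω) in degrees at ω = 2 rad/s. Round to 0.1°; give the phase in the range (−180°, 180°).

At s = jω = j2:
quadratic: (j2)² + 2.52·j2 + 4 = 0 + j5.04 → |·| ≈ 5.04, ∠ ≈ 90.00°
∠G = 0.00° − 90.00° = -90.00°

-90.0°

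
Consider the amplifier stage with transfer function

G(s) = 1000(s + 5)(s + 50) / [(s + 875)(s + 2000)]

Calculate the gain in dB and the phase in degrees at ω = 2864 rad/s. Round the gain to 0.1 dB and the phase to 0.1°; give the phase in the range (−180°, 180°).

57.9 dB, 50.8°

At s = jω = j2864:
zero (s+5): 5 + j2864 → |·| = √(5²+2864²) = √8202521 ≈ 2864, ∠ = arctan(2864/5) ≈ 89.90°
zero (s+50): 50 + j2864 → |·| = √(50²+2864²) = √8204996 ≈ 2864.4, ∠ = arctan(2864/50) ≈ 89.00°
pole (s+875): 875 + j2864 → |·| = √(875²+2864²) = √8968121 ≈ 2994.7, ∠ = arctan(2864/875) ≈ 73.01°
pole (s+2000): 2000 + j2864 → |·| = √(2000²+2864²) = √12202496 ≈ 3493.2, ∠ = arctan(2864/2000) ≈ 55.07°
|G| = 1000 · 8.2036e+06 / 1.0461e+07 ≈ 784.21
Gain = 20 log₁₀(784.21) ≈ 57.89 dB
∠G = 178.90° − 128.08° = 50.82°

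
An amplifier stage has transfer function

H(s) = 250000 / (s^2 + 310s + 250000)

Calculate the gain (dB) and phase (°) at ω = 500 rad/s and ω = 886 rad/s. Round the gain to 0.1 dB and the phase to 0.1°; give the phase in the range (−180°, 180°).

At s = jω = j500:
quadratic: (j500)² + 310·j500 + 250000 = 0 + j155000 → |·| ≈ 1.55e+05, ∠ ≈ 90.00°
|H| = 250000 / 1.55e+05 ≈ 1.6129
Gain = 20 log₁₀(1.6129) ≈ 4.15 dB
∠H = 0.00° − 90.00° = -90.00°

At s = jω = j886:
quadratic: (j886)² + 310·j886 + 250000 = -534996 + j274660 → |·| ≈ 6.0138e+05, ∠ ≈ 152.82°
|H| = 250000 / 6.0138e+05 ≈ 0.41571
Gain = 20 log₁₀(0.41571) ≈ -7.62 dB
∠H = 0.00° − 152.82° = -152.82°

ω = 500: 4.2 dB, -90.0°; ω = 886: -7.6 dB, -152.8°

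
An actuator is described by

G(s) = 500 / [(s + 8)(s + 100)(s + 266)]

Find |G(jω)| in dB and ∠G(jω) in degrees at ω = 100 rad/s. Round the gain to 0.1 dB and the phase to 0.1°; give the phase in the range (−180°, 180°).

At s = jω = j100:
pole (s+8): 8 + j100 → |·| = √(8²+100²) = √10064 ≈ 100.32, ∠ = arctan(100/8) ≈ 85.43°
pole (s+100): 100 + j100 → |·| = √(100²+100²) = √20000 ≈ 141.42, ∠ = arctan(100/100) ≈ 45.00°
pole (s+266): 266 + j100 → |·| = √(266²+100²) = √80756 ≈ 284.18, ∠ = arctan(100/266) ≈ 20.60°
|G| = 500 / 4.0317e+06 ≈ 0.00012402
Gain = 20 log₁₀(0.00012402) ≈ -78.13 dB
∠G = 0.00° − 151.03° = -151.03°

-78.1 dB, -151.0°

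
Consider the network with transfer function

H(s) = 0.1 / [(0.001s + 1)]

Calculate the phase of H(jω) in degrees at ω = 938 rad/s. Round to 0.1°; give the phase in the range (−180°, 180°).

-43.2°

At ω = 938 rad/s:
pole (1 + j938·0.001) = 1 + j0.938 → |·| ≈ 1.3711, ∠ ≈ 43.17°
∠H = (0°) − (43.17°) = -43.17°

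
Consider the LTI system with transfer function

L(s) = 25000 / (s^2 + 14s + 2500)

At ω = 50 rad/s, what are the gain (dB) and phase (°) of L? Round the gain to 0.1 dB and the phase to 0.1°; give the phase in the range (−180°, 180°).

31.1 dB, -90.0°

At s = jω = j50:
quadratic: (j50)² + 14·j50 + 2500 = 0 + j700 → |·| ≈ 700, ∠ ≈ 90.00°
|L| = 25000 / 700 ≈ 35.714
Gain = 20 log₁₀(35.714) ≈ 31.06 dB
∠L = 0.00° − 90.00° = -90.00°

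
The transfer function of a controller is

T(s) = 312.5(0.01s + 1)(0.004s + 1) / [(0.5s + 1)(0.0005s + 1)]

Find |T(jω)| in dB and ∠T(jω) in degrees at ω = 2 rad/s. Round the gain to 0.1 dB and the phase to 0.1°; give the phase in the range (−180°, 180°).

46.9 dB, -43.5°

At ω = 2 rad/s:
zero (1 + j2·0.01) = 1 + j0.02 → |·| ≈ 1.0002, ∠ ≈ 1.15°
zero (1 + j2·0.004) = 1 + j0.008 → |·| ≈ 1, ∠ ≈ 0.46°
pole (1 + j2·0.5) = 1 + j1 → |·| ≈ 1.4142, ∠ ≈ 45.00°
pole (1 + j2·0.0005) = 1 + j0.001 → |·| ≈ 1, ∠ ≈ 0.06°
|T| = 312.5 · 1.0002 · 1 / (1.4142 · 1) ≈ 221.02
Gain = 20 log₁₀(221.02) ≈ 46.89 dB
∠T = (1.15° + 0.46°) − (45.00° + 0.06°) = -43.45°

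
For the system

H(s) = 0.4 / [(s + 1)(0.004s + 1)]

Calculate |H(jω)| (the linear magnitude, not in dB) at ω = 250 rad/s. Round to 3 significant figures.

At ω = 250 rad/s:
pole (1 + j250·1) = 1 + j250 → |·| ≈ 250, ∠ ≈ 89.77°
pole (1 + j250·0.004) = 1 + j1 → |·| ≈ 1.4142, ∠ ≈ 45.00°
|H| = 0.4 · 1 / (250 · 1.4142) ≈ 0.0011314

0.00113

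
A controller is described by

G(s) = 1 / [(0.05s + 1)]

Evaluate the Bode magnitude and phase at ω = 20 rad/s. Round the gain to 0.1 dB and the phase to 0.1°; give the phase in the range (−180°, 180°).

At ω = 20 rad/s:
pole (1 + j20·0.05) = 1 + j1 → |·| ≈ 1.4142, ∠ ≈ 45.00°
|G| = 1 · 1 / (1.4142) ≈ 0.70711
Gain = 20 log₁₀(0.70711) ≈ -3.01 dB
∠G = (0°) − (45.00°) = -45.00°

-3.0 dB, -45.0°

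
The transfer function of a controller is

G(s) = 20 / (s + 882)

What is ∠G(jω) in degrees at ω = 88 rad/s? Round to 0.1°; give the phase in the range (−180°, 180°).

At s = jω = j88:
pole (s+882): 882 + j88 → |·| = √(882²+88²) = √785668 ≈ 886.38, ∠ = arctan(88/882) ≈ 5.70°
∠G = 0.00° − 5.70° = -5.70°

-5.7°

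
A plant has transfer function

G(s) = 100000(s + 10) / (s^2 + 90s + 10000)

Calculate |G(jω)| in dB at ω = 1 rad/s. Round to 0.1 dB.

At s = jω = j1:
zero (s+10): 10 + j1 → |·| = √(10²+1²) = √101 ≈ 10.05, ∠ = arctan(1/10) ≈ 5.71°
quadratic: (j1)² + 90·j1 + 10000 = 9999 + j90 → |·| ≈ 9999.4, ∠ ≈ 0.52°
|G| = 100000 · 10.05 / 9999.4 ≈ 100.51
Gain = 20 log₁₀(100.51) ≈ 40.04 dB

40.0 dB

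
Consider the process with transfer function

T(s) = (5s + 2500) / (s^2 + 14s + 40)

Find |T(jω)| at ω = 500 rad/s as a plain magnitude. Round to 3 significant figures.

Substitute s = j500:
Numerator: 5(j500) + 2500 = 2500 + j2500
Denominator: (j500)^2 + 14(j500) + 40 = -249960 + j7000
|N| = √(2500² + 2500²) ≈ 3535.5, ∠N ≈ 45.00°
|D| = √(249960² + 7000²) ≈ 2.5006e+05, ∠D ≈ 178.40°
|T| = 3535.5 / 2.5006e+05 ≈ 0.014139

0.0141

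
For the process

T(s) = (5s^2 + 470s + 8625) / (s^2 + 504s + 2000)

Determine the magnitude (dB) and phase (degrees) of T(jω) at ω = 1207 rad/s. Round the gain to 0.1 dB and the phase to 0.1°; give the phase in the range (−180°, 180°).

Substitute s = j1207:
Numerator: 5(j1207)^2 + 470(j1207) + 8625 = -7275620 + j567290
Denominator: (j1207)^2 + 504(j1207) + 2000 = -1454849 + j608328
|N| = √(7275620² + 567290²) ≈ 7.2977e+06, ∠N ≈ 175.54°
|D| = √(1454849² + 608328²) ≈ 1.5769e+06, ∠D ≈ 157.31°
|T| = 7.2977e+06 / 1.5769e+06 ≈ 4.6279
Gain = 20 log₁₀(4.6279) ≈ 13.31 dB
∠T = 175.54° − 157.31° = 18.23°

13.3 dB, 18.2°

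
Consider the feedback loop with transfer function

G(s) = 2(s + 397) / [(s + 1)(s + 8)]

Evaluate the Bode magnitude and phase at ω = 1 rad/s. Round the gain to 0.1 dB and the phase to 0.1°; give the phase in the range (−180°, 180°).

At s = jω = j1:
zero (s+397): 397 + j1 → |·| = √(397²+1²) = √157610 ≈ 397, ∠ = arctan(1/397) ≈ 0.14°
pole (s+1): 1 + j1 → |·| = √(1²+1²) = √2 ≈ 1.4142, ∠ = arctan(1/1) ≈ 45.00°
pole (s+8): 8 + j1 → |·| = √(8²+1²) = √65 ≈ 8.0623, ∠ = arctan(1/8) ≈ 7.13°
|G| = 2 · 397 / 11.402 ≈ 69.637
Gain = 20 log₁₀(69.637) ≈ 36.86 dB
∠G = 0.14° − 52.13° = -51.99°

36.9 dB, -52.0°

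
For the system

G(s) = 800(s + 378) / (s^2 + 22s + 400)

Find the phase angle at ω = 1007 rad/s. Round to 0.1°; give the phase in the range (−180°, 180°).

-109.3°

At s = jω = j1007:
zero (s+378): 378 + j1007 → |·| = √(378²+1007²) = √1156933 ≈ 1075.6, ∠ = arctan(1007/378) ≈ 69.43°
quadratic: (j1007)² + 22·j1007 + 400 = -1013649 + j22154 → |·| ≈ 1.0139e+06, ∠ ≈ 178.75°
∠G = 69.43° − 178.75° = -109.32°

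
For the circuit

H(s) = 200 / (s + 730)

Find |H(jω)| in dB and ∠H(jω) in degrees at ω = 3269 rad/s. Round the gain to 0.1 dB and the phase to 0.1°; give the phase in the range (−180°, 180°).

-24.5 dB, -77.4°

At s = jω = j3269:
pole (s+730): 730 + j3269 → |·| = √(730²+3269²) = √11219261 ≈ 3349.5, ∠ = arctan(3269/730) ≈ 77.41°
|H| = 200 / 3349.5 ≈ 0.05971
Gain = 20 log₁₀(0.05971) ≈ -24.48 dB
∠H = 0.00° − 77.41° = -77.41°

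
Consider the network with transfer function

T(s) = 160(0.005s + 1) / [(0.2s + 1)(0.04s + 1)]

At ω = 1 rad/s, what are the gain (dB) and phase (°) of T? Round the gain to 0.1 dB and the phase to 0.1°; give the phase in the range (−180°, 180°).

At ω = 1 rad/s:
zero (1 + j1·0.005) = 1 + j0.005 → |·| ≈ 1, ∠ ≈ 0.29°
pole (1 + j1·0.2) = 1 + j0.2 → |·| ≈ 1.0198, ∠ ≈ 11.31°
pole (1 + j1·0.04) = 1 + j0.04 → |·| ≈ 1.0008, ∠ ≈ 2.29°
|T| = 160 · 1 / (1.0198 · 1.0008) ≈ 156.77
Gain = 20 log₁₀(156.77) ≈ 43.91 dB
∠T = (0.29°) − (11.31° + 2.29°) = -13.31°

43.9 dB, -13.3°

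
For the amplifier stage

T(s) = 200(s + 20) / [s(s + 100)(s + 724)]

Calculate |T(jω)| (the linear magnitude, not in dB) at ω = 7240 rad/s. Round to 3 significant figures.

3.80e-06

At s = jω = j7240:
zero (s+20): 20 + j7240 → |·| = √(20²+7240²) = √52418000 ≈ 7240, ∠ = arctan(7240/20) ≈ 89.84°
pole (s+100): 100 + j7240 → |·| = √(100²+7240²) = √52427600 ≈ 7240.7, ∠ = arctan(7240/100) ≈ 89.21°
pole (s+724): 724 + j7240 → |·| = √(724²+7240²) = √52941776 ≈ 7276.1, ∠ = arctan(7240/724) ≈ 84.29°
pole at origin: |s| = 7240, ∠ = 90.00° (in denominator)
|T| = 200 · 7240 / 3.8143e+11 ≈ 3.7962e-06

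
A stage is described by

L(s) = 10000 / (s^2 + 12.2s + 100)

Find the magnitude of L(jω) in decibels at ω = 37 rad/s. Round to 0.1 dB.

17.4 dB

At s = jω = j37:
quadratic: (j37)² + 12.2·j37 + 100 = -1269 + j451.4 → |·| ≈ 1346.9, ∠ ≈ 160.42°
|L| = 10000 / 1346.9 ≈ 7.4245
Gain = 20 log₁₀(7.4245) ≈ 17.41 dB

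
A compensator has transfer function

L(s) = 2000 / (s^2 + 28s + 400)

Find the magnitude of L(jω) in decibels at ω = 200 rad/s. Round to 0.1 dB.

-26.0 dB

At s = jω = j200:
quadratic: (j200)² + 28·j200 + 400 = -39600 + j5600 → |·| ≈ 39994, ∠ ≈ 171.95°
|L| = 2000 / 39994 ≈ 0.050008
Gain = 20 log₁₀(0.050008) ≈ -26.02 dB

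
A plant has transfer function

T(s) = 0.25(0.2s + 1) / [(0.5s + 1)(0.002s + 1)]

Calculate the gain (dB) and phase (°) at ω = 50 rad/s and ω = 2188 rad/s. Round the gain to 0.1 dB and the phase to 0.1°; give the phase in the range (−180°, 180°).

At ω = 50 rad/s:
zero (1 + j50·0.2) = 1 + j10 → |·| ≈ 10.05, ∠ ≈ 84.29°
pole (1 + j50·0.5) = 1 + j25 → |·| ≈ 25.02, ∠ ≈ 87.71°
pole (1 + j50·0.002) = 1 + j0.1 → |·| ≈ 1.005, ∠ ≈ 5.71°
|T| = 0.25 · 10.05 / (25.02 · 1.005) ≈ 0.09992
Gain = 20 log₁₀(0.09992) ≈ -20.01 dB
∠T = (84.29°) − (87.71° + 5.71°) = -9.13°

At ω = 2188 rad/s:
zero (1 + j2188·0.2) = 1 + j437.6 → |·| ≈ 437.6, ∠ ≈ 89.87°
pole (1 + j2188·0.5) = 1 + j1094 → |·| ≈ 1094, ∠ ≈ 89.95°
pole (1 + j2188·0.002) = 1 + j4.376 → |·| ≈ 4.4888, ∠ ≈ 77.13°
|T| = 0.25 · 437.6 / (1094 · 4.4888) ≈ 0.022278
Gain = 20 log₁₀(0.022278) ≈ -33.04 dB
∠T = (89.87°) − (89.95° + 77.13°) = -77.21°

ω = 50: -20.0 dB, -9.1°; ω = 2188: -33.0 dB, -77.2°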